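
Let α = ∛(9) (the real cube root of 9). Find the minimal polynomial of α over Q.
m_α(x) = x^3 - 9

α satisfies α^3 = 9, so x^3 - 9 annihilates α. By the rational root test, a rational root p/q (in lowest terms) of x^3 - 9 would satisfy p^3 = 9 q^3, forcing q = 1 and p^3 = 9; but 9 is not a perfect cube, contradiction. A monic cubic over Q with no rational root is irreducible (any nontrivial factorization would include a linear factor). Hence x^3 - 9 is the minimal polynomial of α, and in particular [Q(α):Q] = 3.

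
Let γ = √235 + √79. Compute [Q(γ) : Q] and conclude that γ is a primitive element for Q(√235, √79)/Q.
[Q(γ) : Q] = 4 (equivalently, Q(γ) = Q(√235, √79))

Obviously Q(γ) ⊆ Q(√235, √79), and [Q(√235, √79):Q] = 4 (since 235, 79 are distinct squarefree integers > 1 with 18565 not a perfect square). To show equality we compute the minimal polynomial of γ. From γ = √235 + √79: γ^2 = 235 + 2√(18565) + 79 = 314 + 2√(18565), so γ^2 - 314 = 2√(18565); squaring, (γ^2 - 314)^2 = 4·18565, i.e. γ^4 - 628γ^2 + 98596 - 74260 = 0, i.e. γ^4 - 628γ^2 + 24336 = 0. So γ is a root of x^4 - 628x^2 + 24336. This polynomial is irreducible over Q: it has no rational root (each ±√235 ± √79 is irrational), and any factorization into two quadratics over Q would force √(18565) ∈ Q (pairing opposite roots) or √235, √79 ∈ Q (other pairings), all impossible. Hence [Q(γ):Q] = 4 = [Q(√235, √79):Q], so Q(γ) = Q(√235, √79).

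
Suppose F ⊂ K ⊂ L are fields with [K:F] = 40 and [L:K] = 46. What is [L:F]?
[L:F] = 1840

The tower law says that for any tower of field extensions F ⊂ K ⊂ L with finite degrees, [L:F] = [L:K] · [K:F]. Here this gives [L:F] = 46 · 40 = 1840.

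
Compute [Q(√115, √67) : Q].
[Q(√115, √67) : Q] = 4

[Q(√115):Q] = 2 (min poly x^2 - 115, irreducible since 115 is squarefree > 1). For the top step, suppose √67 ∈ Q(√115), say √67 = c + d√115 with c, d ∈ Q. Squaring: 67 = c^2 + 115d^2 + 2cd√115. Since √115 ∉ Q this forces 2cd = 0. If d = 0 then √67 = c ∈ Q, contradicting 67 squarefree > 1. If c = 0 then 67 = 115d^2, so 115·67 = (115d)^2 is a perfect square in Q — but 115·67 = 7705 is not a perfect square (since 115 and 67 are distinct squarefree integers). Contradiction. Hence √67 ∉ Q(√115), so x^2 - 67 stays irreducible over Q(√115) and [Q(√115, √67) : Q(√115)] = 2. By the tower law, [Q(√115, √67) : Q] = 2 · 2 = 4.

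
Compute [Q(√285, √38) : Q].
[Q(√285, √38) : Q] = 4

[Q(√285):Q] = 2 (min poly x^2 - 285, irreducible since 285 is squarefree > 1). For the top step, suppose √38 ∈ Q(√285), say √38 = c + d√285 with c, d ∈ Q. Squaring: 38 = c^2 + 285d^2 + 2cd√285. Since √285 ∉ Q this forces 2cd = 0. If d = 0 then √38 = c ∈ Q, contradicting 38 squarefree > 1. If c = 0 then 38 = 285d^2, so 285·38 = (285d)^2 is a perfect square in Q — but 285·38 = 10830 is not a perfect square (since 285 and 38 are distinct squarefree integers). Contradiction. Hence √38 ∉ Q(√285), so x^2 - 38 stays irreducible over Q(√285) and [Q(√285, √38) : Q(√285)] = 2. By the tower law, [Q(√285, √38) : Q] = 2 · 2 = 4.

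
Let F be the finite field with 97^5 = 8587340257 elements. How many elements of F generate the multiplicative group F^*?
There are φ(8587340256) = 2518272000 primitive elements

F_q^* is cyclic of order q - 1 = 8587340256. A cyclic group of order m has exactly φ(m) generators. Here m = 8587340256 = 2^5 · 3 · 11 · 31 · 262321, so the number of primitive elements is φ(8587340256) = 2518272000.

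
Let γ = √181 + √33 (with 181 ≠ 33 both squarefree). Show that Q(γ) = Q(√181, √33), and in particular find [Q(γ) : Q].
[Q(γ) : Q] = 4 (equivalently, Q(γ) = Q(√181, √33))

Obviously Q(γ) ⊆ Q(√181, √33), and [Q(√181, √33):Q] = 4 (since 181, 33 are distinct squarefree integers > 1 with 5973 not a perfect square). To show equality we compute the minimal polynomial of γ. From γ = √181 + √33: γ^2 = 181 + 2√(5973) + 33 = 214 + 2√(5973), so γ^2 - 214 = 2√(5973); squaring, (γ^2 - 214)^2 = 4·5973, i.e. γ^4 - 428γ^2 + 45796 - 23892 = 0, i.e. γ^4 - 428γ^2 + 21904 = 0. So γ is a root of x^4 - 428x^2 + 21904. This polynomial is irreducible over Q: it has no rational root (each ±√181 ± √33 is irrational), and any factorization into two quadratics over Q would force √(5973) ∈ Q (pairing opposite roots) or √181, √33 ∈ Q (other pairings), all impossible. Hence [Q(γ):Q] = 4 = [Q(√181, √33):Q], so Q(γ) = Q(√181, √33).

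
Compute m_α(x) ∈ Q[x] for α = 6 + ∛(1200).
m_α(x) = x^3 - 18x^2 + 108x - 1416

Set β = α - 6 = ∛(1200), so β^3 = 1200. Then (α - 6)^3 - 1200 = 0, i.e. α is a root of g(x) = (x - 6)^3 - 1200 = x^3 - 18x^2 + 108x - 1416. Since g(x) = h(x - 6) where h(x) = x^3 - 1200, and h is irreducible over Q (because 1200 is not a perfect cube, so h has no rational root, and a monic cubic with no rational root is irreducible), g is also irreducible (irreducibility is preserved under the substitution x → x - 6). Hence m_α(x) = x^3 - 18x^2 + 108x - 1416.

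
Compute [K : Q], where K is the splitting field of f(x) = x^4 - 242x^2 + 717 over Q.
[K : Q] = 4

Solving the quadratic in x^2: x^2 = (242 ± √(242^2 - 4·717))/2 = (242 ± √55696)/2 = (242 ± 236)/2, giving x^2 = 3 or x^2 = 239. So f(x) = (x^2 - 3)(x^2 - 239) and the roots of f are ±√3, ±√239. Hence the splitting field is K = Q(√3, √239). Since 3 and 239 are distinct squarefree integers > 1, their product 717 is not a perfect square, so √239 ∉ Q(√3). By the tower law [K:Q] = [Q(√3,√239):Q(√3)] · [Q(√3):Q] = 2 · 2 = 4.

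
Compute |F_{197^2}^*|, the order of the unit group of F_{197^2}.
|F_{197^2}^*| = 38808

F_{197^2} has 197^2 = 38809 elements; its multiplicative group consists of all nonzero elements, so |F_{197^2}^*| = 38809 - 1 = 38808. (It is cyclic since any finite subgroup of the multiplicative group of a field is cyclic.)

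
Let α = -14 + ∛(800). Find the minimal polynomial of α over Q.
m_α(x) = x^3 + 42x^2 + 588x + 1944

Set β = α + 14 = ∛(800), so β^3 = 800. Then (α + 14)^3 - 800 = 0, i.e. α is a root of g(x) = (x + 14)^3 - 800 = x^3 + 42x^2 + 588x + 1944. Since g(x) = h(x + 14) where h(x) = x^3 - 800, and h is irreducible over Q (because 800 is not a perfect cube, so h has no rational root, and a monic cubic with no rational root is irreducible), g is also irreducible (irreducibility is preserved under the substitution x → x + 14). Hence m_α(x) = x^3 + 42x^2 + 588x + 1944.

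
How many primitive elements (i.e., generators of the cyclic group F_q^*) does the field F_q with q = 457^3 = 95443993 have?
There are φ(95443992) = 25831872 primitive elements

F_q^* is cyclic of order q - 1 = 95443992. A cyclic group of order m has exactly φ(m) generators. Here m = 95443992 = 2^3 · 3^2 · 7 · 19 · 9967, so the number of primitive elements is φ(95443992) = 25831872.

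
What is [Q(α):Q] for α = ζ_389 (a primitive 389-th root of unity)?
[Q(α):Q] = 388

The minimal polynomial of ζ_389 over Q is the 389-th cyclotomic polynomial Φ_389(x), which is irreducible over Q and has degree φ(389) = 388. Hence [Q(α):Q] = φ(389) = 388.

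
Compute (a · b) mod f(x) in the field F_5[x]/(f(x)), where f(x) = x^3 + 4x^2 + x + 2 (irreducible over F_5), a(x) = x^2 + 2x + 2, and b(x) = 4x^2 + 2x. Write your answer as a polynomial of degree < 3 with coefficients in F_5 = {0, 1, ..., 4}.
a · b ≡ 2x^2 + 2x + 2 (mod f(x))

Multiply in F_5[x]: a(x)·b(x) = (x^2 + 2x + 2)·(4x^2 + 2x) = 4x^4 + 2x^2 + 4x. This has degree ≥ 3, so divide by f(x) over F_5: 4x^4 + 2x^2 + 4x = (4x + 4)·(x^3 + 4x^2 + x + 2) + (2x^2 + 2x + 2). Hence a·b ≡ 2x^2 + 2x + 2 (mod f). (F_5[x]/(f) is a field with 5^3 = 125 elements since f is irreducible of degree 3.)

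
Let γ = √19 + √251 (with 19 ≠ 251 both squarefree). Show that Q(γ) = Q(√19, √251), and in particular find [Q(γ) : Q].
[Q(γ) : Q] = 4 (equivalently, Q(γ) = Q(√19, √251))

Obviously Q(γ) ⊆ Q(√19, √251), and [Q(√19, √251):Q] = 4 (since 19, 251 are distinct squarefree integers > 1 with 4769 not a perfect square). To show equality we compute the minimal polynomial of γ. From γ = √19 + √251: γ^2 = 19 + 2√(4769) + 251 = 270 + 2√(4769), so γ^2 - 270 = 2√(4769); squaring, (γ^2 - 270)^2 = 4·4769, i.e. γ^4 - 540γ^2 + 72900 - 19076 = 0, i.e. γ^4 - 540γ^2 + 53824 = 0. So γ is a root of x^4 - 540x^2 + 53824. This polynomial is irreducible over Q: it has no rational root (each ±√19 ± √251 is irrational), and any factorization into two quadratics over Q would force √(4769) ∈ Q (pairing opposite roots) or √19, √251 ∈ Q (other pairings), all impossible. Hence [Q(γ):Q] = 4 = [Q(√19, √251):Q], so Q(γ) = Q(√19, √251).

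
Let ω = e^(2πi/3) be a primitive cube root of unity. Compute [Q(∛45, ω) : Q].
[Q(∛45, ω) : Q] = 6

[Q(∛45):Q] = 3 (min poly x^3 - 45, irreducible since 45 is not a perfect cube). [Q(ω):Q] = 2 (min poly x^2 + x + 1). Since Q(∛45) ⊂ R and ω ∉ R, we have ω ∉ Q(∛45), so x^2 + x + 1 remains irreducible over Q(∛45) and [Q(∛45, ω) : Q(∛45)] = 2. By the tower law, [Q(∛45, ω) : Q] = 3 · 2 = 6. (In fact Q(∛45, ω) is the splitting field of x^3 - 45 over Q.)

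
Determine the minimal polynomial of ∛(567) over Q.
m_α(x) = x^3 - 567

α satisfies α^3 = 567, so x^3 - 567 annihilates α. By the rational root test, a rational root p/q (in lowest terms) of x^3 - 567 would satisfy p^3 = 567 q^3, forcing q = 1 and p^3 = 567; but 567 is not a perfect cube, contradiction. A monic cubic over Q with no rational root is irreducible (any nontrivial factorization would include a linear factor). Hence x^3 - 567 is the minimal polynomial of α, and in particular [Q(α):Q] = 3.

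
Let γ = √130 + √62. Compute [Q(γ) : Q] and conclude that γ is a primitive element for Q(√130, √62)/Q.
[Q(γ) : Q] = 4 (equivalently, Q(γ) = Q(√130, √62))

Obviously Q(γ) ⊆ Q(√130, √62), and [Q(√130, √62):Q] = 4 (since 130, 62 are distinct squarefree integers > 1 with 8060 not a perfect square). To show equality we compute the minimal polynomial of γ. From γ = √130 + √62: γ^2 = 130 + 2√(8060) + 62 = 192 + 2√(8060), so γ^2 - 192 = 2√(8060); squaring, (γ^2 - 192)^2 = 4·8060, i.e. γ^4 - 384γ^2 + 36864 - 32240 = 0, i.e. γ^4 - 384γ^2 + 4624 = 0. So γ is a root of x^4 - 384x^2 + 4624. This polynomial is irreducible over Q: it has no rational root (each ±√130 ± √62 is irrational), and any factorization into two quadratics over Q would force √(8060) ∈ Q (pairing opposite roots) or √130, √62 ∈ Q (other pairings), all impossible. Hence [Q(γ):Q] = 4 = [Q(√130, √62):Q], so Q(γ) = Q(√130, √62).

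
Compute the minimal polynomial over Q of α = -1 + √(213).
m_α(x) = x^2 + 2x - 212

From α + 1 = √(213), squaring gives (α + 1)^2 = 213, i.e. α^2 + 2α + 1 = 213, so α^2 + 2α - 212 = 0. The discriminant of x^2 + 2x - 212 is (2)^2 - 4·(-212) = 4 + 848 = 852, and 4·(213) is not a perfect square in Q since 213 is squarefree and ≠ 1. Hence x^2 + 2x - 212 is irreducible over Q and is the minimal polynomial of α.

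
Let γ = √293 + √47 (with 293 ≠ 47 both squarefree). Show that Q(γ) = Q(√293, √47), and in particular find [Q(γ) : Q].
[Q(γ) : Q] = 4 (equivalently, Q(γ) = Q(√293, √47))

Obviously Q(γ) ⊆ Q(√293, √47), and [Q(√293, √47):Q] = 4 (since 293, 47 are distinct squarefree integers > 1 with 13771 not a perfect square). To show equality we compute the minimal polynomial of γ. From γ = √293 + √47: γ^2 = 293 + 2√(13771) + 47 = 340 + 2√(13771), so γ^2 - 340 = 2√(13771); squaring, (γ^2 - 340)^2 = 4·13771, i.e. γ^4 - 680γ^2 + 115600 - 55084 = 0, i.e. γ^4 - 680γ^2 + 60516 = 0. So γ is a root of x^4 - 680x^2 + 60516. This polynomial is irreducible over Q: it has no rational root (each ±√293 ± √47 is irrational), and any factorization into two quadratics over Q would force √(13771) ∈ Q (pairing opposite roots) or √293, √47 ∈ Q (other pairings), all impossible. Hence [Q(γ):Q] = 4 = [Q(√293, √47):Q], so Q(γ) = Q(√293, √47).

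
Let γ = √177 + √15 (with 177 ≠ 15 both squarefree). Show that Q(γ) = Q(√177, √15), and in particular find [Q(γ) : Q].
[Q(γ) : Q] = 4 (equivalently, Q(γ) = Q(√177, √15))

Obviously Q(γ) ⊆ Q(√177, √15), and [Q(√177, √15):Q] = 4 (since 177, 15 are distinct squarefree integers > 1 with 2655 not a perfect square). To show equality we compute the minimal polynomial of γ. From γ = √177 + √15: γ^2 = 177 + 2√(2655) + 15 = 192 + 2√(2655), so γ^2 - 192 = 2√(2655); squaring, (γ^2 - 192)^2 = 4·2655, i.e. γ^4 - 384γ^2 + 36864 - 10620 = 0, i.e. γ^4 - 384γ^2 + 26244 = 0. So γ is a root of x^4 - 384x^2 + 26244. This polynomial is irreducible over Q: it has no rational root (each ±√177 ± √15 is irrational), and any factorization into two quadratics over Q would force √(2655) ∈ Q (pairing opposite roots) or √177, √15 ∈ Q (other pairings), all impossible. Hence [Q(γ):Q] = 4 = [Q(√177, √15):Q], so Q(γ) = Q(√177, √15).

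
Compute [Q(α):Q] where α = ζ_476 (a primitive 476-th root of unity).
[Q(α):Q] = 192

The minimal polynomial of ζ_476 over Q is the 476-th cyclotomic polynomial Φ_476(x), which is irreducible over Q and has degree φ(476) = 192. Hence [Q(α):Q] = φ(476) = 192.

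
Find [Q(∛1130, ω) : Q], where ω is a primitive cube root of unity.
[Q(∛1130, ω) : Q] = 6

[Q(∛1130):Q] = 3 (min poly x^3 - 1130, irreducible since 1130 is not a perfect cube). [Q(ω):Q] = 2 (min poly x^2 + x + 1). Since Q(∛1130) ⊂ R and ω ∉ R, we have ω ∉ Q(∛1130), so x^2 + x + 1 remains irreducible over Q(∛1130) and [Q(∛1130, ω) : Q(∛1130)] = 2. By the tower law, [Q(∛1130, ω) : Q] = 3 · 2 = 6. (In fact Q(∛1130, ω) is the splitting field of x^3 - 1130 over Q.)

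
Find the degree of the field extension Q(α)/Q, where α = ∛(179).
[Q(α):Q] = 3

The minimal polynomial of α is x^3 - 179, irreducible over Q since 179 is not a perfect cube (so x^3 - 179 has no rational root). Hence [Q(α):Q] = deg(m_α) = 3.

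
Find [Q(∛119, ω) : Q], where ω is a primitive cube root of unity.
[Q(∛119, ω) : Q] = 6

[Q(∛119):Q] = 3 (min poly x^3 - 119, irreducible since 119 is not a perfect cube). [Q(ω):Q] = 2 (min poly x^2 + x + 1). Since Q(∛119) ⊂ R and ω ∉ R, we have ω ∉ Q(∛119), so x^2 + x + 1 remains irreducible over Q(∛119) and [Q(∛119, ω) : Q(∛119)] = 2. By the tower law, [Q(∛119, ω) : Q] = 3 · 2 = 6. (In fact Q(∛119, ω) is the splitting field of x^3 - 119 over Q.)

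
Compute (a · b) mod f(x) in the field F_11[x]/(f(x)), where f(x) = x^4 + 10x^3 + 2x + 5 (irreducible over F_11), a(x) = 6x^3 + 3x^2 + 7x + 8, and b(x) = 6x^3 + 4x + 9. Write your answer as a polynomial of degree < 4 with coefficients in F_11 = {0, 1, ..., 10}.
a · b ≡ 8x^3 + 9x^2 + 3x (mod f(x))

Multiply in F_11[x]: a(x)·b(x) = (6x^3 + 3x^2 + 7x + 8)·(6x^3 + 4x + 9) = 3x^6 + 7x^5 + 4x^3 + 7x + 6. This has degree ≥ 4, so divide by f(x) over F_11: 3x^6 + 7x^5 + 4x^3 + 7x + 6 = (3x^2 + 10x + 10)·(x^4 + 10x^3 + 2x + 5) + (8x^3 + 9x^2 + 3x). Hence a·b ≡ 8x^3 + 9x^2 + 3x (mod f). (F_11[x]/(f) is a field with 11^4 = 14641 elements since f is irreducible of degree 4.)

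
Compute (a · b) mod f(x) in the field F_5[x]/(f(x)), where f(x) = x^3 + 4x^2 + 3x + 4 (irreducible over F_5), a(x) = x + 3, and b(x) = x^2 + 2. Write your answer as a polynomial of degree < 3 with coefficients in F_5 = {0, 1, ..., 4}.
a · b ≡ 4x^2 + 4x + 2 (mod f(x))

Multiply in F_5[x]: a(x)·b(x) = (x + 3)·(x^2 + 2) = x^3 + 3x^2 + 2x + 1. This has degree ≥ 3, so divide by f(x) over F_5: x^3 + 3x^2 + 2x + 1 = (1)·(x^3 + 4x^2 + 3x + 4) + (4x^2 + 4x + 2). Hence a·b ≡ 4x^2 + 4x + 2 (mod f). (F_5[x]/(f) is a field with 5^3 = 125 elements since f is irreducible of degree 3.)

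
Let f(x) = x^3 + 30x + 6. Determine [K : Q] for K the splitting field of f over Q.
[K : Q] = 6

By the rational root test, any rational root of the monic integer polynomial f(x) = x^3 + 30x + 6 must be an integer dividing the constant term 6, i.e. one of ±{1, 2, 3, 6}. Evaluating: f(1) = 37, f(-1) = -25, f(2) = 74, f(-2) = -62, f(3) = 123, f(-3) = -111, f(6) = 402, f(-6) = -390; none is 0, so f has no rational root and is therefore irreducible over Q (a cubic with no linear factor over a field is irreducible). For an irreducible cubic, the Galois group is A_3 or S_3 according as the discriminant disc(f) = -4a^3 - 27b^2 = -4·(30)^3 - 27·(6)^2 = -108972 is or is not a square in Q. Here disc(f) = -108972 is not a perfect square in Q, so the Galois group of f over Q is not contained in A_3 and must be all of S_3. The splitting field has degree |S_3| = 6 over Q, so [K : Q] = 6.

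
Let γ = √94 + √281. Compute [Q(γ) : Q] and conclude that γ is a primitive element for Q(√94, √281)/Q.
[Q(γ) : Q] = 4 (equivalently, Q(γ) = Q(√94, √281))

Obviously Q(γ) ⊆ Q(√94, √281), and [Q(√94, √281):Q] = 4 (since 94, 281 are distinct squarefree integers > 1 with 26414 not a perfect square). To show equality we compute the minimal polynomial of γ. From γ = √94 + √281: γ^2 = 94 + 2√(26414) + 281 = 375 + 2√(26414), so γ^2 - 375 = 2√(26414); squaring, (γ^2 - 375)^2 = 4·26414, i.e. γ^4 - 750γ^2 + 140625 - 105656 = 0, i.e. γ^4 - 750γ^2 + 34969 = 0. So γ is a root of x^4 - 750x^2 + 34969. This polynomial is irreducible over Q: it has no rational root (each ±√94 ± √281 is irrational), and any factorization into two quadratics over Q would force √(26414) ∈ Q (pairing opposite roots) or √94, √281 ∈ Q (other pairings), all impossible. Hence [Q(γ):Q] = 4 = [Q(√94, √281):Q], so Q(γ) = Q(√94, √281).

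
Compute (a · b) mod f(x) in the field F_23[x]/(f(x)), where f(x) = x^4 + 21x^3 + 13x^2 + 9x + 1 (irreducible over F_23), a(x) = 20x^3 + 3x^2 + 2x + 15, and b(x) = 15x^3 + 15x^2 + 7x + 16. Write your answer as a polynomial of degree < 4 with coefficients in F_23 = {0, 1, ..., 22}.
a · b ≡ 7x^3 + 5x^2 + 6x + 11 (mod f(x))

Multiply in F_23[x]: a(x)·b(x) = (20x^3 + 3x^2 + 2x + 15)·(15x^3 + 15x^2 + 7x + 16) = x^6 + 8x^4 + 21x^3 + 11x^2 + 22x + 10. This has degree ≥ 4, so divide by f(x) over F_23: x^6 + 8x^4 + 21x^3 + 11x^2 + 22x + 10 = (x^2 + 2x + 22)·(x^4 + 21x^3 + 13x^2 + 9x + 1) + (7x^3 + 5x^2 + 6x + 11). Hence a·b ≡ 7x^3 + 5x^2 + 6x + 11 (mod f). (F_23[x]/(f) is a field with 23^4 = 279841 elements since f is irreducible of degree 4.)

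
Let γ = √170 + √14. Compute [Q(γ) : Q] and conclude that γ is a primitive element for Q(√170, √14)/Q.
[Q(γ) : Q] = 4 (equivalently, Q(γ) = Q(√170, √14))

Obviously Q(γ) ⊆ Q(√170, √14), and [Q(√170, √14):Q] = 4 (since 170, 14 are distinct squarefree integers > 1 with 2380 not a perfect square). To show equality we compute the minimal polynomial of γ. From γ = √170 + √14: γ^2 = 170 + 2√(2380) + 14 = 184 + 2√(2380), so γ^2 - 184 = 2√(2380); squaring, (γ^2 - 184)^2 = 4·2380, i.e. γ^4 - 368γ^2 + 33856 - 9520 = 0, i.e. γ^4 - 368γ^2 + 24336 = 0. So γ is a root of x^4 - 368x^2 + 24336. This polynomial is irreducible over Q: it has no rational root (each ±√170 ± √14 is irrational), and any factorization into two quadratics over Q would force √(2380) ∈ Q (pairing opposite roots) or √170, √14 ∈ Q (other pairings), all impossible. Hence [Q(γ):Q] = 4 = [Q(√170, √14):Q], so Q(γ) = Q(√170, √14).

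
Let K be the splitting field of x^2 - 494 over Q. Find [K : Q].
[K : Q] = 2

f(x) = x^2 - 494 factors as (x - √494)(x + √494). The splitting field is K = Q(√494). Since 494 is squarefree and > 1, it is not a perfect square, so x^2 - 494 is irreducible over Q and [Q(√494) : Q] = 2. Hence [K : Q] = 2.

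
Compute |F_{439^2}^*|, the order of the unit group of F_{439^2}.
|F_{439^2}^*| = 192720

F_{439^2} has 439^2 = 192721 elements; its multiplicative group consists of all nonzero elements, so |F_{439^2}^*| = 192721 - 1 = 192720. (It is cyclic since any finite subgroup of the multiplicative group of a field is cyclic.)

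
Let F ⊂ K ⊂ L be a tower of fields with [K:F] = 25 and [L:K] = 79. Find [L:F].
[L:F] = 1975

The tower law says that for any tower of field extensions F ⊂ K ⊂ L with finite degrees, [L:F] = [L:K] · [K:F]. Here this gives [L:F] = 79 · 25 = 1975.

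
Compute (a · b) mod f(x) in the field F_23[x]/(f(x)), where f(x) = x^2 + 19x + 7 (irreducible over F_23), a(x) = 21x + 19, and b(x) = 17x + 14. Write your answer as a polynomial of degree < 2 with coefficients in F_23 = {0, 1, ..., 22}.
a · b ≡ 21x + 21 (mod f(x))

Multiply in F_23[x]: a(x)·b(x) = (21x + 19)·(17x + 14) = 12x^2 + 19x + 13. This has degree ≥ 2, so divide by f(x) over F_23: 12x^2 + 19x + 13 = (12)·(x^2 + 19x + 7) + (21x + 21). Hence a·b ≡ 21x + 21 (mod f). (F_23[x]/(f) is a field with 23^2 = 529 elements since f is irreducible of degree 2.)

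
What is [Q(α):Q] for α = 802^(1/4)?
[Q(α):Q] = 4

α is a root of x^4 - 802. By Eisenstein's criterion at the prime p = 2 (which divides the constant term 802 but p^2 = 4 does not, since 802 is squarefree), x^4 - 802 is irreducible over Q. Hence [Q(α):Q] = 4.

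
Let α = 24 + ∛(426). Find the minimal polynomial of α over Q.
m_α(x) = x^3 - 72x^2 + 1728x - 14250

Set β = α - 24 = ∛(426), so β^3 = 426. Then (α - 24)^3 - 426 = 0, i.e. α is a root of g(x) = (x - 24)^3 - 426 = x^3 - 72x^2 + 1728x - 14250. Since g(x) = h(x - 24) where h(x) = x^3 - 426, and h is irreducible over Q (because 426 is not a perfect cube, so h has no rational root, and a monic cubic with no rational root is irreducible), g is also irreducible (irreducibility is preserved under the substitution x → x - 24). Hence m_α(x) = x^3 - 72x^2 + 1728x - 14250.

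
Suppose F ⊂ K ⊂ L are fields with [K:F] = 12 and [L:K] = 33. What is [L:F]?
[L:F] = 396

The tower law says that for any tower of field extensions F ⊂ K ⊂ L with finite degrees, [L:F] = [L:K] · [K:F]. Here this gives [L:F] = 33 · 12 = 396.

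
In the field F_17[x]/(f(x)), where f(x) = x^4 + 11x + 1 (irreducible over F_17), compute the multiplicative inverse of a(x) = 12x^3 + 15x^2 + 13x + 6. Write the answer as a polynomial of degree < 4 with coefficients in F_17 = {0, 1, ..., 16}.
a(x)^(-1) ≡ 4x^2 + 6x + 8 (mod f(x))

Since f is irreducible over F_17, F_17[x]/(f) is a field and a(x) ≠ 0 has an inverse. Apply the extended Euclidean algorithm to f(x) and a(x) in F_17[x]: f(x) = (10x + 13)·a(x) + (15x^2 + 3x + 8);  a(x) = (11x + 9)·(15x^2 + 3x + 8) + (2). The last nonzero remainder is the constant 2 = gcd(f, a) in F_17. Back-substituting through the division chain expresses 2 = s(x)·a(x) + t(x)·f(x) with s(x) ≡ 8x^2 + 12x + 16 (mod f), so (8x^2 + 12x + 16)·a(x) ≡ 2 (mod f). Multiplying by 2^(-1) ≡ 9 in F_17 gives a(x)^(-1) ≡ 9·(8x^2 + 12x + 16) ≡ 4x^2 + 6x + 8 (mod f). Check: (12x^3 + 15x^2 + 13x + 6)·(4x^2 + 6x + 8) = 14x^5 + 13x^4 + x^2 + 4x + 14 ≡ 1 (mod x^4 + 11x + 1).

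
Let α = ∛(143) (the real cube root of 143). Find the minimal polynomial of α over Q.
m_α(x) = x^3 - 143

α satisfies α^3 = 143, so x^3 - 143 annihilates α. By the rational root test, a rational root p/q (in lowest terms) of x^3 - 143 would satisfy p^3 = 143 q^3, forcing q = 1 and p^3 = 143; but 143 is not a perfect cube, contradiction. A monic cubic over Q with no rational root is irreducible (any nontrivial factorization would include a linear factor). Hence x^3 - 143 is the minimal polynomial of α, and in particular [Q(α):Q] = 3.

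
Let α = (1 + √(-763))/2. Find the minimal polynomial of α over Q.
m_α(x) = x^2 - x + 191

From 2α - 1 = √(-763), squaring gives (2α - 1)^2 = -763, i.e. 4α^2 - 4α + 1 = -763, so α^2 - α + (1 + 763)/4 = 0. Since -763 ≡ 1 (mod 4), (1 + 763)/4 = 191 ∈ Z. The polynomial x^2 - x + 191 has discriminant 1 - 4·(191) = -763, which is not a perfect square in Q (d = -763 is squarefree and ≠ 1), so x^2 - x + 191 is irreducible over Q. It is the minimal polynomial of α.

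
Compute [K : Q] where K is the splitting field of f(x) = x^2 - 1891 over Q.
[K : Q] = 2

f(x) = x^2 - 1891 factors as (x - √1891)(x + √1891). The splitting field is K = Q(√1891). Since 1891 is squarefree and > 1, it is not a perfect square, so x^2 - 1891 is irreducible over Q and [Q(√1891) : Q] = 2. Hence [K : Q] = 2.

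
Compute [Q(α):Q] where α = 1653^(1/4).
[Q(α):Q] = 4

α is a root of x^4 - 1653. By Eisenstein's criterion at the prime p = 3 (which divides the constant term 1653 but p^2 = 9 does not, since 1653 is squarefree), x^4 - 1653 is irreducible over Q. Hence [Q(α):Q] = 4.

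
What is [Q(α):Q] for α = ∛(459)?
[Q(α):Q] = 3

The minimal polynomial of α is x^3 - 459, irreducible over Q since 459 is not a perfect cube (so x^3 - 459 has no rational root). Hence [Q(α):Q] = deg(m_α) = 3.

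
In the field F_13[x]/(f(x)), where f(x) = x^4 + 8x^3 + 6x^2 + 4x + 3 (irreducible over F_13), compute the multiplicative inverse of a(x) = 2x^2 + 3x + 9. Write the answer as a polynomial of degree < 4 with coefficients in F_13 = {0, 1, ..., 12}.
a(x)^(-1) ≡ 8x^3 + 5x^2 + 12x + 2 (mod f(x))

Since f is irreducible over F_13, F_13[x]/(f) is a field and a(x) ≠ 0 has an inverse. Apply the extended Euclidean algorithm to f(x) and a(x) in F_13[x]: f(x) = (7x^2 + 4)·a(x) + (5x + 6);  a(x) = (3x + 10)·(5x + 6) + (1). The last nonzero remainder is the constant 1 = gcd(f, a) in F_13. Back-substituting through the division chain expresses 1 = s(x)·a(x) + t(x)·f(x) with s(x) ≡ 8x^3 + 5x^2 + 12x + 2 (mod f), so a(x)^(-1) ≡ s(x) = 8x^3 + 5x^2 + 12x + 2 (mod f). Check: (2x^2 + 3x + 9)·(8x^3 + 5x^2 + 12x + 2) = 3x^5 + 8x^4 + 7x^3 + 7x^2 + 10x + 5 ≡ 1 (mod x^4 + 8x^3 + 6x^2 + 4x + 3).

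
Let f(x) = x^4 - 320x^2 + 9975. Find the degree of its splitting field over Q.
[K : Q] = 4

Solving the quadratic in x^2: x^2 = (320 ± √(320^2 - 4·9975))/2 = (320 ± √62500)/2 = (320 ± 250)/2, giving x^2 = 285 or x^2 = 35. So f(x) = (x^2 - 285)(x^2 - 35) and the roots of f are ±√285, ±√35. Hence the splitting field is K = Q(√285, √35). Since 285 and 35 are distinct squarefree integers > 1, their product 9975 is not a perfect square, so √35 ∉ Q(√285). By the tower law [K:Q] = [Q(√285,√35):Q(√285)] · [Q(√285):Q] = 2 · 2 = 4.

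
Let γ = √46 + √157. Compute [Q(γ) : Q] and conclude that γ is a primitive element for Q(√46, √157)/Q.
[Q(γ) : Q] = 4 (equivalently, Q(γ) = Q(√46, √157))

Obviously Q(γ) ⊆ Q(√46, √157), and [Q(√46, √157):Q] = 4 (since 46, 157 are distinct squarefree integers > 1 with 7222 not a perfect square). To show equality we compute the minimal polynomial of γ. From γ = √46 + √157: γ^2 = 46 + 2√(7222) + 157 = 203 + 2√(7222), so γ^2 - 203 = 2√(7222); squaring, (γ^2 - 203)^2 = 4·7222, i.e. γ^4 - 406γ^2 + 41209 - 28888 = 0, i.e. γ^4 - 406γ^2 + 12321 = 0. So γ is a root of x^4 - 406x^2 + 12321. This polynomial is irreducible over Q: it has no rational root (each ±√46 ± √157 is irrational), and any factorization into two quadratics over Q would force √(7222) ∈ Q (pairing opposite roots) or √46, √157 ∈ Q (other pairings), all impossible. Hence [Q(γ):Q] = 4 = [Q(√46, √157):Q], so Q(γ) = Q(√46, √157).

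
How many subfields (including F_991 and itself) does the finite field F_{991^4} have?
F_{991^4} has 3 subfields

The subfields of F_{p^n} are exactly the fields F_{p^d} for d | n (each is the fixed field of the unique index-d subgroup of Gal(F_{p^n}/F_p) ≅ Z/nZ). The divisors of n = 4 are {1, 2, 4}, giving 3 subfields: F_{991^1}, F_{991^2}, F_{991^4}.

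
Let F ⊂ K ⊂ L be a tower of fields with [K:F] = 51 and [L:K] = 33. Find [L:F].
[L:F] = 1683

The tower law says that for any tower of field extensions F ⊂ K ⊂ L with finite degrees, [L:F] = [L:K] · [K:F]. Here this gives [L:F] = 33 · 51 = 1683.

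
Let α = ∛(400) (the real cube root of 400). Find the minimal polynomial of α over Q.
m_α(x) = x^3 - 400

α satisfies α^3 = 400, so x^3 - 400 annihilates α. By the rational root test, a rational root p/q (in lowest terms) of x^3 - 400 would satisfy p^3 = 400 q^3, forcing q = 1 and p^3 = 400; but 400 is not a perfect cube, contradiction. A monic cubic over Q with no rational root is irreducible (any nontrivial factorization would include a linear factor). Hence x^3 - 400 is the minimal polynomial of α, and in particular [Q(α):Q] = 3.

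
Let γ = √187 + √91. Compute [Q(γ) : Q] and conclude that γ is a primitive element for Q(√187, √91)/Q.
[Q(γ) : Q] = 4 (equivalently, Q(γ) = Q(√187, √91))

Obviously Q(γ) ⊆ Q(√187, √91), and [Q(√187, √91):Q] = 4 (since 187, 91 are distinct squarefree integers > 1 with 17017 not a perfect square). To show equality we compute the minimal polynomial of γ. From γ = √187 + √91: γ^2 = 187 + 2√(17017) + 91 = 278 + 2√(17017), so γ^2 - 278 = 2√(17017); squaring, (γ^2 - 278)^2 = 4·17017, i.e. γ^4 - 556γ^2 + 77284 - 68068 = 0, i.e. γ^4 - 556γ^2 + 9216 = 0. So γ is a root of x^4 - 556x^2 + 9216. This polynomial is irreducible over Q: it has no rational root (each ±√187 ± √91 is irrational), and any factorization into two quadratics over Q would force √(17017) ∈ Q (pairing opposite roots) or √187, √91 ∈ Q (other pairings), all impossible. Hence [Q(γ):Q] = 4 = [Q(√187, √91):Q], so Q(γ) = Q(√187, √91).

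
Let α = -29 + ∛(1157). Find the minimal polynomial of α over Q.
m_α(x) = x^3 + 87x^2 + 2523x + 23232

Set β = α + 29 = ∛(1157), so β^3 = 1157. Then (α + 29)^3 - 1157 = 0, i.e. α is a root of g(x) = (x + 29)^3 - 1157 = x^3 + 87x^2 + 2523x + 23232. Since g(x) = h(x + 29) where h(x) = x^3 - 1157, and h is irreducible over Q (because 1157 is not a perfect cube, so h has no rational root, and a monic cubic with no rational root is irreducible), g is also irreducible (irreducibility is preserved under the substitution x → x + 29). Hence m_α(x) = x^3 + 87x^2 + 2523x + 23232.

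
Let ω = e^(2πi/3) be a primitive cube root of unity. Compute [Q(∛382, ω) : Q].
[Q(∛382, ω) : Q] = 6

[Q(∛382):Q] = 3 (min poly x^3 - 382, irreducible since 382 is not a perfect cube). [Q(ω):Q] = 2 (min poly x^2 + x + 1). Since Q(∛382) ⊂ R and ω ∉ R, we have ω ∉ Q(∛382), so x^2 + x + 1 remains irreducible over Q(∛382) and [Q(∛382, ω) : Q(∛382)] = 2. By the tower law, [Q(∛382, ω) : Q] = 3 · 2 = 6. (In fact Q(∛382, ω) is the splitting field of x^3 - 382 over Q.)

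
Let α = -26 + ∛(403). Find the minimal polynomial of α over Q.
m_α(x) = x^3 + 78x^2 + 2028x + 17173

Set β = α + 26 = ∛(403), so β^3 = 403. Then (α + 26)^3 - 403 = 0, i.e. α is a root of g(x) = (x + 26)^3 - 403 = x^3 + 78x^2 + 2028x + 17173. Since g(x) = h(x + 26) where h(x) = x^3 - 403, and h is irreducible over Q (because 403 is not a perfect cube, so h has no rational root, and a monic cubic with no rational root is irreducible), g is also irreducible (irreducibility is preserved under the substitution x → x + 26). Hence m_α(x) = x^3 + 78x^2 + 2028x + 17173.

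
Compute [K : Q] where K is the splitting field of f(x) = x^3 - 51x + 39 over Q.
[K : Q] = 6

By the rational root test, any rational root of the monic integer polynomial f(x) = x^3 - 51x + 39 must be an integer dividing the constant term 39, i.e. one of ±{1, 3, 13, 39}. Evaluating: f(1) = -11, f(-1) = 89, f(3) = -87, f(-3) = 165, f(13) = 1573, f(-13) = -1495, f(39) = 57369, f(-39) = -57291; none is 0, so f has no rational root and is therefore irreducible over Q (a cubic with no linear factor over a field is irreducible). For an irreducible cubic, the Galois group is A_3 or S_3 according as the discriminant disc(f) = -4a^3 - 27b^2 = -4·(-51)^3 - 27·(39)^2 = 489537 is or is not a square in Q. Here disc(f) = 489537 is not a perfect square in Q, so the Galois group of f over Q is not contained in A_3 and must be all of S_3. The splitting field has degree |S_3| = 6 over Q, so [K : Q] = 6.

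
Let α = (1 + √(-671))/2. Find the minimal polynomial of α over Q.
m_α(x) = x^2 - x + 168

From 2α - 1 = √(-671), squaring gives (2α - 1)^2 = -671, i.e. 4α^2 - 4α + 1 = -671, so α^2 - α + (1 + 671)/4 = 0. Since -671 ≡ 1 (mod 4), (1 + 671)/4 = 168 ∈ Z. The polynomial x^2 - x + 168 has discriminant 1 - 4·(168) = -671, which is not a perfect square in Q (d = -671 is squarefree and ≠ 1), so x^2 - x + 168 is irreducible over Q. It is the minimal polynomial of α.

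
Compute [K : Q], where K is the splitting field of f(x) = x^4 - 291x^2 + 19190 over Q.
[K : Q] = 4

Solving the quadratic in x^2: x^2 = (291 ± √(291^2 - 4·19190))/2 = (291 ± √7921)/2 = (291 ± 89)/2, giving x^2 = 101 or x^2 = 190. So f(x) = (x^2 - 101)(x^2 - 190) and the roots of f are ±√101, ±√190. Hence the splitting field is K = Q(√101, √190). Since 101 and 190 are distinct squarefree integers > 1, their product 19190 is not a perfect square, so √190 ∉ Q(√101). By the tower law [K:Q] = [Q(√101,√190):Q(√101)] · [Q(√101):Q] = 2 · 2 = 4.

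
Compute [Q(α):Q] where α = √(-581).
[Q(α):Q] = 2

[Q(α):Q] equals the degree of the minimal polynomial of α. Here α^2 = -581 and x^2 + 581 is irreducible (d = -581 is squarefree, ≠ 1, hence not a square), so deg(m_α) = 2. Thus [Q(α):Q] = 2.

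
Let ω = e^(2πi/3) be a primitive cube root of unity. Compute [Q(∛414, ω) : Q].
[Q(∛414, ω) : Q] = 6

[Q(∛414):Q] = 3 (min poly x^3 - 414, irreducible since 414 is not a perfect cube). [Q(ω):Q] = 2 (min poly x^2 + x + 1). Since Q(∛414) ⊂ R and ω ∉ R, we have ω ∉ Q(∛414), so x^2 + x + 1 remains irreducible over Q(∛414) and [Q(∛414, ω) : Q(∛414)] = 2. By the tower law, [Q(∛414, ω) : Q] = 3 · 2 = 6. (In fact Q(∛414, ω) is the splitting field of x^3 - 414 over Q.)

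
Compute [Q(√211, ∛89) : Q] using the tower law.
[Q(√211, ∛89) : Q] = 6

Let L = Q(√211, ∛89). Since Q(√211) ⊂ L and [Q(√211):Q] = 2, the tower law gives 2 | [L:Q]. Likewise Q(∛89) ⊂ L with [Q(∛89):Q] = 3 (because 89 is not a perfect cube), so 3 | [L:Q]. As gcd(2,3) = 1, [L:Q] is divisible by 6. Conversely L is generated over Q by √211 and ∛89, so [L:Q] ≤ 2·3 = 6. Therefore [Q(√211, ∛89) : Q] = 6.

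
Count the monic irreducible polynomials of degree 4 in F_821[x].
There are 113582648910 monic irreducible polynomials of degree 4 over F_821

Each element of F_{821^4} that lies in no proper subfield is a root of exactly one monic irreducible of degree 4 over F_821, and each such polynomial has 4 distinct roots in F_{821^4}. By Möbius inversion the count is N_821(4) = (1/4) Σ_{d|4} μ(4/d) · 821^d = (1/4)(μ(4)·821^1 + μ(2)·821^2 + μ(1)·821^4) = 454330595640/4 = 113582648910.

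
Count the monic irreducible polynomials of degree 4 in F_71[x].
There are 6351660 monic irreducible polynomials of degree 4 over F_71

Each element of F_{71^4} that lies in no proper subfield is a root of exactly one monic irreducible of degree 4 over F_71, and each such polynomial has 4 distinct roots in F_{71^4}. By Möbius inversion the count is N_71(4) = (1/4) Σ_{d|4} μ(4/d) · 71^d = (1/4)(μ(4)·71^1 + μ(2)·71^2 + μ(1)·71^4) = 25406640/4 = 6351660.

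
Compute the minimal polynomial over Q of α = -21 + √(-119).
m_α(x) = x^2 + 42x + 560

From α + 21 = √(-119), squaring gives (α + 21)^2 = -119, i.e. α^2 + 42α + 441 = -119, so α^2 + 42α + 560 = 0. The discriminant of x^2 + 42x + 560 is (42)^2 - 4·(560) = 1764 - 2240 = -476, and 4·(-119) is not a perfect square in Q since -119 is squarefree and ≠ 1. Hence x^2 + 42x + 560 is irreducible over Q and is the minimal polynomial of α.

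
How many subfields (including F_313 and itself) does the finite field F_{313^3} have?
F_{313^3} has 2 subfields

The subfields of F_{p^n} are exactly the fields F_{p^d} for d | n (each is the fixed field of the unique index-d subgroup of Gal(F_{p^n}/F_p) ≅ Z/nZ). The divisors of n = 3 are {1, 3}, giving 2 subfields: F_{313^1}, F_{313^3}.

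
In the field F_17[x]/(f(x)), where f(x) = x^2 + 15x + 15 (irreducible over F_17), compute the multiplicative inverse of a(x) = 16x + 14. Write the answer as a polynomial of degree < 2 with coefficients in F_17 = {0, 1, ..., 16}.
a(x)^(-1) ≡ 4x + 14 (mod f(x))

Since f is irreducible over F_17, F_17[x]/(f) is a field and a(x) ≠ 0 has an inverse. Apply the extended Euclidean algorithm to f(x) and a(x) in F_17[x]: f(x) = (16x + 5)·a(x) + (13). The last nonzero remainder is the constant 13 = gcd(f, a) in F_17. Back-substituting through the division chain expresses 13 = s(x)·a(x) + t(x)·f(x) with s(x) ≡ x + 12 (mod f), so (x + 12)·a(x) ≡ 13 (mod f). Multiplying by 13^(-1) ≡ 4 in F_17 gives a(x)^(-1) ≡ 4·(x + 12) ≡ 4x + 14 (mod f). Check: (16x + 14)·(4x + 14) = 13x^2 + 8x + 9 ≡ 1 (mod x^2 + 15x + 15).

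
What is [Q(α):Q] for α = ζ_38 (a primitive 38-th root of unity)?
[Q(α):Q] = 18

The minimal polynomial of ζ_38 over Q is the 38-th cyclotomic polynomial Φ_38(x), which is irreducible over Q and has degree φ(38) = 18. Hence [Q(α):Q] = φ(38) = 18.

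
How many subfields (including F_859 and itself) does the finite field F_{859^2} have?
F_{859^2} has 2 subfields

The subfields of F_{p^n} are exactly the fields F_{p^d} for d | n (each is the fixed field of the unique index-d subgroup of Gal(F_{p^n}/F_p) ≅ Z/nZ). The divisors of n = 2 are {1, 2}, giving 2 subfields: F_{859^1}, F_{859^2}.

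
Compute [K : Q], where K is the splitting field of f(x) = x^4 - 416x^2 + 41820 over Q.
[K : Q] = 4

Solving the quadratic in x^2: x^2 = (416 ± √(416^2 - 4·41820))/2 = (416 ± √5776)/2 = (416 ± 76)/2, giving x^2 = 246 or x^2 = 170. So f(x) = (x^2 - 246)(x^2 - 170) and the roots of f are ±√246, ±√170. Hence the splitting field is K = Q(√246, √170). Since 246 and 170 are distinct squarefree integers > 1, their product 41820 is not a perfect square, so √170 ∉ Q(√246). By the tower law [K:Q] = [Q(√246,√170):Q(√246)] · [Q(√246):Q] = 2 · 2 = 4.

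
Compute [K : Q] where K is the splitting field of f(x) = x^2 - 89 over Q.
[K : Q] = 2

f(x) = x^2 - 89 factors as (x - √89)(x + √89). The splitting field is K = Q(√89). Since 89 is squarefree and > 1, it is not a perfect square, so x^2 - 89 is irreducible over Q and [Q(√89) : Q] = 2. Hence [K : Q] = 2.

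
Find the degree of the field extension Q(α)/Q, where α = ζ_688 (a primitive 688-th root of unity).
[Q(α):Q] = 336

The minimal polynomial of ζ_688 over Q is the 688-th cyclotomic polynomial Φ_688(x), which is irreducible over Q and has degree φ(688) = 336. Hence [Q(α):Q] = φ(688) = 336.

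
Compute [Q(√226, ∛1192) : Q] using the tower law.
[Q(√226, ∛1192) : Q] = 6

Let L = Q(√226, ∛1192). Since Q(√226) ⊂ L and [Q(√226):Q] = 2, the tower law gives 2 | [L:Q]. Likewise Q(∛1192) ⊂ L with [Q(∛1192):Q] = 3 (because 1192 is not a perfect cube), so 3 | [L:Q]. As gcd(2,3) = 1, [L:Q] is divisible by 6. Conversely L is generated over Q by √226 and ∛1192, so [L:Q] ≤ 2·3 = 6. Therefore [Q(√226, ∛1192) : Q] = 6.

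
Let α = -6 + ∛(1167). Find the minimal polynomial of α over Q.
m_α(x) = x^3 + 18x^2 + 108x - 951

Set β = α + 6 = ∛(1167), so β^3 = 1167. Then (α + 6)^3 - 1167 = 0, i.e. α is a root of g(x) = (x + 6)^3 - 1167 = x^3 + 18x^2 + 108x - 951. Since g(x) = h(x + 6) where h(x) = x^3 - 1167, and h is irreducible over Q (because 1167 is not a perfect cube, so h has no rational root, and a monic cubic with no rational root is irreducible), g is also irreducible (irreducibility is preserved under the substitution x → x + 6). Hence m_α(x) = x^3 + 18x^2 + 108x - 951.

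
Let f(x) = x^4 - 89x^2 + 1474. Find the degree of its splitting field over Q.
[K : Q] = 4

Solving the quadratic in x^2: x^2 = (89 ± √(89^2 - 4·1474))/2 = (89 ± √2025)/2 = (89 ± 45)/2, giving x^2 = 67 or x^2 = 22. So f(x) = (x^2 - 67)(x^2 - 22) and the roots of f are ±√67, ±√22. Hence the splitting field is K = Q(√67, √22). Since 67 and 22 are distinct squarefree integers > 1, their product 1474 is not a perfect square, so √22 ∉ Q(√67). By the tower law [K:Q] = [Q(√67,√22):Q(√67)] · [Q(√67):Q] = 2 · 2 = 4.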